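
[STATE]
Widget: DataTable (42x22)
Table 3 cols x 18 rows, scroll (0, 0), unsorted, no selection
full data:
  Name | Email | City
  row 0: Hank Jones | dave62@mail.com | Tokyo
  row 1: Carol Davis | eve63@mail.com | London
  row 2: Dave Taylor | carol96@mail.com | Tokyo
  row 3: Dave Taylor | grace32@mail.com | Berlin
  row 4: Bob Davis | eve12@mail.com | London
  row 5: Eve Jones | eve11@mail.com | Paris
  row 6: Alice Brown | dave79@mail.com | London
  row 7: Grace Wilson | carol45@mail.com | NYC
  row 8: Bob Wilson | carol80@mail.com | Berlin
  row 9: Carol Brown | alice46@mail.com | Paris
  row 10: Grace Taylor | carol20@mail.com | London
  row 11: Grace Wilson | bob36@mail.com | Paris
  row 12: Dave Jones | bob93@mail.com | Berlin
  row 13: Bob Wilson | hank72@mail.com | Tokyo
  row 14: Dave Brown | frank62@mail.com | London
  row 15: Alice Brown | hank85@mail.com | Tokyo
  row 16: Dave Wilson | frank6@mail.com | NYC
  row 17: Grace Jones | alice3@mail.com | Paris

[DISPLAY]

Name        │Email           │City        
────────────┼────────────────┼──────      
Hank Jones  │dave62@mail.com │Tokyo       
Carol Davis │eve63@mail.com  │London      
Dave Taylor │carol96@mail.com│Tokyo       
Dave Taylor │grace32@mail.com│Berlin      
Bob Davis   │eve12@mail.com  │London      
Eve Jones   │eve11@mail.com  │Paris       
Alice Brown │dave79@mail.com │London      
Grace Wilson│carol45@mail.com│NYC         
Bob Wilson  │carol80@mail.com│Berlin      
Carol Brown │alice46@mail.com│Paris       
Grace Taylor│carol20@mail.com│London      
Grace Wilson│bob36@mail.com  │Paris       
Dave Jones  │bob93@mail.com  │Berlin      
Bob Wilson  │hank72@mail.com │Tokyo       
Dave Brown  │frank62@mail.com│London      
Alice Brown │hank85@mail.com │Tokyo       
Dave Wilson │frank6@mail.com │NYC         
Grace Jones │alice3@mail.com │Paris       
                                          
                                          


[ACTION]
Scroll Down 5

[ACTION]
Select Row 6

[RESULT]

Name        │Email           │City        
────────────┼────────────────┼──────      
Hank Jones  │dave62@mail.com │Tokyo       
Carol Davis │eve63@mail.com  │London      
Dave Taylor │carol96@mail.com│Tokyo       
Dave Taylor │grace32@mail.com│Berlin      
Bob Davis   │eve12@mail.com  │London      
Eve Jones   │eve11@mail.com  │Paris       
>lice Brown │dave79@mail.com │London      
Grace Wilson│carol45@mail.com│NYC         
Bob Wilson  │carol80@mail.com│Berlin      
Carol Brown │alice46@mail.com│Paris       
Grace Taylor│carol20@mail.com│London      
Grace Wilson│bob36@mail.com  │Paris       
Dave Jones  │bob93@mail.com  │Berlin      
Bob Wilson  │hank72@mail.com │Tokyo       
Dave Brown  │frank62@mail.com│London      
Alice Brown │hank85@mail.com │Tokyo       
Dave Wilson │frank6@mail.com │NYC         
Grace Jones │alice3@mail.com │Paris       
                                          
                                          


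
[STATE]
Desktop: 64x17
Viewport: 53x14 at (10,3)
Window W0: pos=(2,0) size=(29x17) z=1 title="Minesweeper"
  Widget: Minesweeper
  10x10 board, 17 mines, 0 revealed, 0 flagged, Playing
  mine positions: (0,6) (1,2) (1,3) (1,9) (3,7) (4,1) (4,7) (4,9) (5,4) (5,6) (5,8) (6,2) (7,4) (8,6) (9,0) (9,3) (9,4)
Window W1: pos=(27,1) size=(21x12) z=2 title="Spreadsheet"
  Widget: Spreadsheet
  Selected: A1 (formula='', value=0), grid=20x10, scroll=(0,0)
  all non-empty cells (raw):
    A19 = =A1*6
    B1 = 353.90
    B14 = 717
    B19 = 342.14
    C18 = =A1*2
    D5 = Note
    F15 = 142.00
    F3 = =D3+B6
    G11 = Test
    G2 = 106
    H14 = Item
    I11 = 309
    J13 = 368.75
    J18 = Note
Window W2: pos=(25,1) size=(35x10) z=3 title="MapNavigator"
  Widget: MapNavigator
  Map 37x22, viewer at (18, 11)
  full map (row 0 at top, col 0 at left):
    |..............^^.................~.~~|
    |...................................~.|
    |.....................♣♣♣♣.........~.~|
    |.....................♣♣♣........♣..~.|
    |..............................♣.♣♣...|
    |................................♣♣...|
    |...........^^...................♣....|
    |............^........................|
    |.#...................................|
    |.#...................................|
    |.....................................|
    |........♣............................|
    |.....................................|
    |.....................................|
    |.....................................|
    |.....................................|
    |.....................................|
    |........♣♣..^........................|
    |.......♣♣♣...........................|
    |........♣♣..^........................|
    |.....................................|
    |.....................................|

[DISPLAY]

■■■            ┠─────────────────────────────────┨   
■■■            ┃.................................┃   
■■■            ┃.................................┃   
■■■            ┃.................................┃   
■■■            ┃......♣.........@................┃   
■■■            ┃.................................┃   
■■■            ┃.................................┃   
■■■            ┗━━━━━━━━━━━━━━━━━━━━━━━━━━━━━━━━━┛   
■■■              ┃  5        0       ┃               
■■■              ┗━━━━━━━━━━━━━━━━━━━┛               
                    ┃                                
                    ┃                                
                    ┃                                
━━━━━━━━━━━━━━━━━━━━┛                                


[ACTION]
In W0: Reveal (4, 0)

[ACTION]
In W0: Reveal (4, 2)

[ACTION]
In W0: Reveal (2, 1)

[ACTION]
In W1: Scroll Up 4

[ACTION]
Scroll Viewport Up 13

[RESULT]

━━━━━━━━━━━━━━━━━━━━┓                                
eeper          ┏━━━━━━━━━━━━━━━━━━━━━━━━━━━━━━━━━┓   
───────────────┃ MapNavigator                    ┃   
■■■            ┠─────────────────────────────────┨   
■■■            ┃.................................┃   
■■■            ┃.................................┃   
■■■            ┃.................................┃   
■■■            ┃......♣.........@................┃   
■■■            ┃.................................┃   
■■■            ┃.................................┃   
■■■            ┗━━━━━━━━━━━━━━━━━━━━━━━━━━━━━━━━━┛   
■■■              ┃  5        0       ┃               
■■■              ┗━━━━━━━━━━━━━━━━━━━┛               
                    ┃                                


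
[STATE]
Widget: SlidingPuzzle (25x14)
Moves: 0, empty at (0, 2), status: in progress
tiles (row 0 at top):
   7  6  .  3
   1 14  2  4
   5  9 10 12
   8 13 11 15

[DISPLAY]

┌────┬────┬────┬────┐    
│  7 │  6 │    │  3 │    
├────┼────┼────┼────┤    
│  1 │ 14 │  2 │  4 │    
├────┼────┼────┼────┤    
│  5 │  9 │ 10 │ 12 │    
├────┼────┼────┼────┤    
│  8 │ 13 │ 11 │ 15 │    
└────┴────┴────┴────┘    
Moves: 0                 
                         
                         
                         
                         


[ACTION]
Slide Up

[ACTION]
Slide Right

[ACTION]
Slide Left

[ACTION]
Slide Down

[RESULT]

┌────┬────┬────┬────┐    
│  7 │  6 │    │  3 │    
├────┼────┼────┼────┤    
│  1 │ 14 │  2 │  4 │    
├────┼────┼────┼────┤    
│  5 │  9 │ 10 │ 12 │    
├────┼────┼────┼────┤    
│  8 │ 13 │ 11 │ 15 │    
└────┴────┴────┴────┘    
Moves: 4                 
                         
                         
                         
                         


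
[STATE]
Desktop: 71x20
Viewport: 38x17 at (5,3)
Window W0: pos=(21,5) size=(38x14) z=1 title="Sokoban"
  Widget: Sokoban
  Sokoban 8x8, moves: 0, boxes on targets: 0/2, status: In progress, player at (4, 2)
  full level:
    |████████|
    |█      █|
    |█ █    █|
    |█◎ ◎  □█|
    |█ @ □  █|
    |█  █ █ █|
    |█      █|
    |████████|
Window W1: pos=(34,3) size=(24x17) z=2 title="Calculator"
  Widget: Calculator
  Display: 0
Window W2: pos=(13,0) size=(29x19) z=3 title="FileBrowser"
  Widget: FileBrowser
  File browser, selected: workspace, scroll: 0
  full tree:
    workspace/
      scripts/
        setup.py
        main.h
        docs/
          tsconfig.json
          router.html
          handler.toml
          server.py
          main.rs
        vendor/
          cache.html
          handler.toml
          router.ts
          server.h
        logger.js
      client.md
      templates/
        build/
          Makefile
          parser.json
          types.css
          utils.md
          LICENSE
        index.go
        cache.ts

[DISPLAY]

        ┃> [-] workspace/           ┃━
        ┃    [+] scripts/           ┃a
        ┃    client.md              ┃─
        ┃    [+] templates/         ┃ 
        ┃                           ┃─
        ┃                           ┃ 
        ┃                           ┃─
        ┃                           ┃ 
        ┃                           ┃─
        ┃                           ┃ 
        ┃                           ┃─
        ┃                           ┃ 
        ┃                           ┃─
        ┃                           ┃C
        ┃                           ┃─
        ┗━━━━━━━━━━━━━━━━━━━━━━━━━━━┛ 
                             ┗━━━━━━━━


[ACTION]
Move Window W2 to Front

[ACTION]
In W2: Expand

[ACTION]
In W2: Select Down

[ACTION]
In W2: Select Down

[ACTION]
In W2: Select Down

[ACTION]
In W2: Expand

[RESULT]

        ┃  [-] workspace/           ┃━
        ┃    [+] scripts/           ┃a
        ┃    client.md              ┃─
        ┃  > [-] templates/         ┃ 
        ┃      [+] build/           ┃─
        ┃      index.go             ┃ 
        ┃      cache.ts             ┃─
        ┃                           ┃ 
        ┃                           ┃─
        ┃                           ┃ 
        ┃                           ┃─
        ┃                           ┃ 
        ┃                           ┃─
        ┃                           ┃C
        ┃                           ┃─
        ┗━━━━━━━━━━━━━━━━━━━━━━━━━━━┛ 
                             ┗━━━━━━━━


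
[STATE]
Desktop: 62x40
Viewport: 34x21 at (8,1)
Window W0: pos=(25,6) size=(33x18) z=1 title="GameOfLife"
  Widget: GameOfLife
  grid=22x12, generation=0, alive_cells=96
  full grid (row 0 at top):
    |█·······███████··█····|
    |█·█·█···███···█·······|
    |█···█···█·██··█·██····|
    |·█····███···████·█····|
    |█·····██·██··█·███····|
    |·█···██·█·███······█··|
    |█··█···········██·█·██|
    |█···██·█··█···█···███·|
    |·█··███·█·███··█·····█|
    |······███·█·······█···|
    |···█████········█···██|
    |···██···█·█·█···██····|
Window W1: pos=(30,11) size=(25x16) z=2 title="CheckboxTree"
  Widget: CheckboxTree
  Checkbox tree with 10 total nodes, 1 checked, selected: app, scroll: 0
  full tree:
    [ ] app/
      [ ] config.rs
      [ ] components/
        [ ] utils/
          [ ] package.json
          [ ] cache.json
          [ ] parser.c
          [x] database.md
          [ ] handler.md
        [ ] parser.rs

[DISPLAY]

                                  
                                  
                                  
                                  
                                  
                 ┏━━━━━━━━━━━━━━━━
                 ┃ GameOfLife     
                 ┠────────────────
                 ┃Gen: 0          
                 ┃█·······███████·
                 ┃█·█·┏━━━━━━━━━━━
                 ┃█···┃ CheckboxTr
                 ┃·█··┠───────────
                 ┃█···┃>[-] app/  
                 ┃·█··┃   [ ] conf
                 ┃█··█┃   [-] comp
                 ┃█···┃     [-] ut
                 ┃·█··┃       [ ] 
                 ┃····┃       [ ] 
                 ┃···█┃       [ ] 
                 ┃···█┃       [x] 


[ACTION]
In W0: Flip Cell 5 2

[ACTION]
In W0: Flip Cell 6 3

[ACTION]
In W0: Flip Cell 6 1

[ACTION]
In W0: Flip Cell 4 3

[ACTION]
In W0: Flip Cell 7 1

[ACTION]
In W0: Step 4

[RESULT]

                                  
                                  
                                  
                                  
                                  
                 ┏━━━━━━━━━━━━━━━━
                 ┃ GameOfLife     
                 ┠────────────────
                 ┃Gen: 4          
                 ┃·██···········██
                 ┃··██┏━━━━━━━━━━━
                 ┃··█·┃ CheckboxTr
                 ┃█··█┠───────────
                 ┃██··┃>[-] app/  
                 ┃····┃   [ ] conf
                 ┃···█┃   [-] comp
                 ┃·███┃     [-] ut
                 ┃·██·┃       [ ] 
                 ┃····┃       [ ] 
                 ┃···█┃       [ ] 
                 ┃···█┃       [x] 


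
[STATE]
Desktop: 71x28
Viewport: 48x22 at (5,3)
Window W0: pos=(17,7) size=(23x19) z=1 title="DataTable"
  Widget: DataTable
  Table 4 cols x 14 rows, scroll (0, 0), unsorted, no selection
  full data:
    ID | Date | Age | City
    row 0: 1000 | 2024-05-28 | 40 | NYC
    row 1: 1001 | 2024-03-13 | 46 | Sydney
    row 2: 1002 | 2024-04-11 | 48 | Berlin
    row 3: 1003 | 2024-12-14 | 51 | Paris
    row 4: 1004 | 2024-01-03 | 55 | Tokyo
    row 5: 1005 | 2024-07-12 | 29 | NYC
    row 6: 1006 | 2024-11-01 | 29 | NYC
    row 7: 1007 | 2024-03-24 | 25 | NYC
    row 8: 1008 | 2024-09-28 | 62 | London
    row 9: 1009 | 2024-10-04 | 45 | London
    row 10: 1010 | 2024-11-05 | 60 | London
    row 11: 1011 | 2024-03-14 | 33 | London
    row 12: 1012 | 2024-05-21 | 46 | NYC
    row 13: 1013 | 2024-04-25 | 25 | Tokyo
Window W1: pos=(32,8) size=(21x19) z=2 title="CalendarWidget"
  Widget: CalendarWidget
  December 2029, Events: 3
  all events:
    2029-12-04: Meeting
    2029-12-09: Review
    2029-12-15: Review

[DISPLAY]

                                                
                                                
                                                
                                                
            ┏━━━━━━━━━━━━━━━━━━━━━┓             
            ┃ DataTable    ┏━━━━━━━━━━━━━━━━━━━┓
            ┠──────────────┃ CalendarWidget    ┃
            ┃ID  │Date     ┠───────────────────┨
            ┃────┼─────────┃   December 2029   ┃
            ┃1000│2024-05-2┃Mo Tu We Th Fr Sa S┃
            ┃1001│2024-03-1┃                1  ┃
            ┃1002│2024-04-1┃ 3  4*  5  6  7  8 ┃
            ┃1003│2024-12-1┃10 11 12 13 14 15* ┃
            ┃1004│2024-01-0┃17 18 19 20 21 22 2┃
            ┃1005│2024-07-1┃24 25 26 27 28 29 3┃
            ┃1006│2024-11-0┃31                 ┃
            ┃1007│2024-03-2┃                   ┃
            ┃1008│2024-09-2┃                   ┃
            ┃1009│2024-10-0┃                   ┃
            ┃1010│2024-11-0┃                   ┃
            ┃1011│2024-03-1┃                   ┃
            ┃1012│2024-05-2┃                   ┃


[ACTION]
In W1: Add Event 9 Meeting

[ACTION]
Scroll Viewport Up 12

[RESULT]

                                                
                                                
                                                
                                                
                                                
                                                
                                                
            ┏━━━━━━━━━━━━━━━━━━━━━┓             
            ┃ DataTable    ┏━━━━━━━━━━━━━━━━━━━┓
            ┠──────────────┃ CalendarWidget    ┃
            ┃ID  │Date     ┠───────────────────┨
            ┃────┼─────────┃   December 2029   ┃
            ┃1000│2024-05-2┃Mo Tu We Th Fr Sa S┃
            ┃1001│2024-03-1┃                1  ┃
            ┃1002│2024-04-1┃ 3  4*  5  6  7  8 ┃
            ┃1003│2024-12-1┃10 11 12 13 14 15* ┃
            ┃1004│2024-01-0┃17 18 19 20 21 22 2┃
            ┃1005│2024-07-1┃24 25 26 27 28 29 3┃
            ┃1006│2024-11-0┃31                 ┃
            ┃1007│2024-03-2┃                   ┃
            ┃1008│2024-09-2┃                   ┃
            ┃1009│2024-10-0┃                   ┃


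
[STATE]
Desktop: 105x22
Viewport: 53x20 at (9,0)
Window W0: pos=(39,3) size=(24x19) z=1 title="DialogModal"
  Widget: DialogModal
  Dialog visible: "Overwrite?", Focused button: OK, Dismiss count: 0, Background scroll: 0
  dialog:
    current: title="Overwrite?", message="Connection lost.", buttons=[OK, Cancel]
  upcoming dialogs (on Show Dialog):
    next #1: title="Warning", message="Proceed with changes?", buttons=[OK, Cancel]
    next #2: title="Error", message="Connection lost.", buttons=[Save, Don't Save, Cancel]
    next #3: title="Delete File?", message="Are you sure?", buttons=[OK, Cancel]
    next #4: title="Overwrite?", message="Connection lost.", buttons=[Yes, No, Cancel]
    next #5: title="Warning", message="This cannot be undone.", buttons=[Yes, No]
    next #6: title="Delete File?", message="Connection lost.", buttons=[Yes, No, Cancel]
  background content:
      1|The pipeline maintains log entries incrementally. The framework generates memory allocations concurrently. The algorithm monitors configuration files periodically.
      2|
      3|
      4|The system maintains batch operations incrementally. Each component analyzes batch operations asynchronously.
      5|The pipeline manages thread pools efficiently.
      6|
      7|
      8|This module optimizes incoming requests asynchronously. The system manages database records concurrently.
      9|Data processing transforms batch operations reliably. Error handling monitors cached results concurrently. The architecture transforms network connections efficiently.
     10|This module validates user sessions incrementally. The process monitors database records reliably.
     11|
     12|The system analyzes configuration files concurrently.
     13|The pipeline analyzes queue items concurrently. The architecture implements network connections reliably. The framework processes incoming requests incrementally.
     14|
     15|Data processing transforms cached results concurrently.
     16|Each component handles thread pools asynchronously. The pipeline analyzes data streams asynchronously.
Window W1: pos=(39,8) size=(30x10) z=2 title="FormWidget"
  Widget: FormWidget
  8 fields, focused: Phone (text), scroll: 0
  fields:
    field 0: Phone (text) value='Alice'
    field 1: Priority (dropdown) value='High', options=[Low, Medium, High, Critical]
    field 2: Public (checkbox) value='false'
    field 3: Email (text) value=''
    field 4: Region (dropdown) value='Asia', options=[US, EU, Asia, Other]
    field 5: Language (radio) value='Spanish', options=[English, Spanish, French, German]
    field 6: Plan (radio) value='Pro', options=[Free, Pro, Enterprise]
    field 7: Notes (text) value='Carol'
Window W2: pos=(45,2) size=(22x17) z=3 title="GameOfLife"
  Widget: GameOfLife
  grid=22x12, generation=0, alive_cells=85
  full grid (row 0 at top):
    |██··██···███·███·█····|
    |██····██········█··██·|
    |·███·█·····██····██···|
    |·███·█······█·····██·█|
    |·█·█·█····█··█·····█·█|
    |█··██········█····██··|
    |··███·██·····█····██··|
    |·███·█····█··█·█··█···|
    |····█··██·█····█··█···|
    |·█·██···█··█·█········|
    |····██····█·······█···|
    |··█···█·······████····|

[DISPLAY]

                                                     
                                                     
                                    ┏━━━━━━━━━━━━━━━━
                              ┏━━━━━┃ GameOfLife     
                              ┃ Dial┠────────────────
                              ┠─────┃Gen: 0          
                              ┃The p┃█··██···███·███·
                              ┃     ┃█····██········█
                              ┏━━━━━┃███·█·····██····
                              ┃ Form┃███·█······█····
                              ┠─────┃█·█·█····█··█···
                              ┃> Pho┃··██········█···
                              ┃  Pri┃·███·██·····█···
                              ┃  Pub┃███·█····█··█·█·
                              ┃  Ema┃···█··██·█····█·
                              ┃  Reg┃█·██···█··█·█···
                              ┃  Lan┃···██····█······
                              ┗━━━━━┃·█···█·······███
                              ┃The p┗━━━━━━━━━━━━━━━━
                              ┃                      


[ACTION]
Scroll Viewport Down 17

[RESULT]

                                    ┏━━━━━━━━━━━━━━━━
                              ┏━━━━━┃ GameOfLife     
                              ┃ Dial┠────────────────
                              ┠─────┃Gen: 0          
                              ┃The p┃█··██···███·███·
                              ┃     ┃█····██········█
                              ┏━━━━━┃███·█·····██····
                              ┃ Form┃███·█······█····
                              ┠─────┃█·█·█····█··█···
                              ┃> Pho┃··██········█···
                              ┃  Pri┃·███·██·····█···
                              ┃  Pub┃███·█····█··█·█·
                              ┃  Ema┃···█··██·█····█·
                              ┃  Reg┃█·██···█··█·█···
                              ┃  Lan┃···██····█······
                              ┗━━━━━┃·█···█·······███
                              ┃The p┗━━━━━━━━━━━━━━━━
                              ┃                      
                              ┃Data processing transf
                              ┗━━━━━━━━━━━━━━━━━━━━━━


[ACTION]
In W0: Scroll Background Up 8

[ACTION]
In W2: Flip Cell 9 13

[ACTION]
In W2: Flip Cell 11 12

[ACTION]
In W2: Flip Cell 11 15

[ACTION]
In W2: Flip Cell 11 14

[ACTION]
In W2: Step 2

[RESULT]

                                    ┏━━━━━━━━━━━━━━━━
                              ┏━━━━━┃ GameOfLife     
                              ┃ Dial┠────────────────
                              ┠─────┃Gen: 2          
                              ┃The p┃····██······█··█
                              ┃     ┃·█···█····███···
                              ┏━━━━━┃····█·····█···█·
                              ┃ Form┃█···██··········
                              ┠─────┃█···█·····█·····
                              ┃> Pho┃█···██····█··█··
                              ┃  Pri┃····███····█·█··
                              ┃  Pub┃····█··██████···
                              ┃  Ema┃·█·█······█·····
                              ┃  Reg┃·██·█·██···█····
                              ┃  Lan┃··████···██·····
                              ┗━━━━━┃···██···········
                              ┃The p┗━━━━━━━━━━━━━━━━
                              ┃                      
                              ┃Data processing transf
                              ┗━━━━━━━━━━━━━━━━━━━━━━


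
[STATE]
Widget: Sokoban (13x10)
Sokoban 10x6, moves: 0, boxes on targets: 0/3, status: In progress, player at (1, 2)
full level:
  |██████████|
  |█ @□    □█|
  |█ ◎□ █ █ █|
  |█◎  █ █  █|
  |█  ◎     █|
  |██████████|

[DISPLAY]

██████████   
█ @□    □█   
█ ◎□ █ █ █   
█◎  █ █  █   
█  ◎     █   
██████████   
Moves: 0  0/3
             
             
             


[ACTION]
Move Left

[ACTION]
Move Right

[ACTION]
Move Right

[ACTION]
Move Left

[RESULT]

██████████   
█ @ □   □█   
█ ◎□ █ █ █   
█◎  █ █  █   
█  ◎     █   
██████████   
Moves: 4  0/3
             
             
             


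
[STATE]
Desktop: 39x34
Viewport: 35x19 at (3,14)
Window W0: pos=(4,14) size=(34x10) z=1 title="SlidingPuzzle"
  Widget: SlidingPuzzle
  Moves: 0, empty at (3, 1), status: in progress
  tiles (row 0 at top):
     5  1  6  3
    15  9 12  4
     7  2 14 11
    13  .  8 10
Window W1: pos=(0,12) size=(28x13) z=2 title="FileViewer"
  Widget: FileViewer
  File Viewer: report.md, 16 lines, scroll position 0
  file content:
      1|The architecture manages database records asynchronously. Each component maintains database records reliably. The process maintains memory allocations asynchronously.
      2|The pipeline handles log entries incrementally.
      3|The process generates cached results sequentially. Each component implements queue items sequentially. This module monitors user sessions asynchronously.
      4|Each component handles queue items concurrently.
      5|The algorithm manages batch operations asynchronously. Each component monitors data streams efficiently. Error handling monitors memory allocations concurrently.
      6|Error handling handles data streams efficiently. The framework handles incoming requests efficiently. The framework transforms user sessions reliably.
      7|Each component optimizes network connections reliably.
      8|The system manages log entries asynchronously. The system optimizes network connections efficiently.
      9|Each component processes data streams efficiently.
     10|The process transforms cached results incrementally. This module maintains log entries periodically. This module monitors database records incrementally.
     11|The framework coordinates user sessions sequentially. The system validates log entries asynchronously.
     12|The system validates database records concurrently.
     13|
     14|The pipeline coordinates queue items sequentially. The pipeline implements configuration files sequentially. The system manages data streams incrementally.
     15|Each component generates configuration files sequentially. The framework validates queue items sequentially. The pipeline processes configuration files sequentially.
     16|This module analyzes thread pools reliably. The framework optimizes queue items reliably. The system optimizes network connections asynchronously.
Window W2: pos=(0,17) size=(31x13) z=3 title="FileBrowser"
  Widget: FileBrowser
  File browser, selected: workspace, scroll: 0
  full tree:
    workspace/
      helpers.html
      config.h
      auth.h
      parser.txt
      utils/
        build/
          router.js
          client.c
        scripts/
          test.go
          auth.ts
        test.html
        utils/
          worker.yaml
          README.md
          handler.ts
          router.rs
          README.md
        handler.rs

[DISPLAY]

────────────────────────┨━━━━━━━━━┓
e architecture manages ▲┃         ┃
e pipeline handles log █┃─────────┨
━━━━━━━━━━━━━━━━━━━━━━━━━━━┓      ┃
ileBrowser                 ┃      ┃
───────────────────────────┨      ┃
[-] workspace/             ┃      ┃
  helpers.html             ┃      ┃
  config.h                 ┃      ┃
  auth.h                   ┃━━━━━━┛
  parser.txt               ┃       
  [+] utils/               ┃       
                           ┃       
                           ┃       
                           ┃       
━━━━━━━━━━━━━━━━━━━━━━━━━━━┛       
                                   
                                   
                                   


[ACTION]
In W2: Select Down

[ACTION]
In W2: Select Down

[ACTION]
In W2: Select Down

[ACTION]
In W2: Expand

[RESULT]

────────────────────────┨━━━━━━━━━┓
e architecture manages ▲┃         ┃
e pipeline handles log █┃─────────┨
━━━━━━━━━━━━━━━━━━━━━━━━━━━┓      ┃
ileBrowser                 ┃      ┃
───────────────────────────┨      ┃
[-] workspace/             ┃      ┃
  helpers.html             ┃      ┃
  config.h                 ┃      ┃
> auth.h                   ┃━━━━━━┛
  parser.txt               ┃       
  [+] utils/               ┃       
                           ┃       
                           ┃       
                           ┃       
━━━━━━━━━━━━━━━━━━━━━━━━━━━┛       
                                   
                                   
                                   


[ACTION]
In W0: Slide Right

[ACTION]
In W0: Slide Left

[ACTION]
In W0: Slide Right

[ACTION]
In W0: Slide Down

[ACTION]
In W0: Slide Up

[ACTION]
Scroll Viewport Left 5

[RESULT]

┠──────────────────────────┨━━━━━━━
┃The architecture manages ▲┃       
┃The pipeline handles log █┃───────
┏━━━━━━━━━━━━━━━━━━━━━━━━━━━━━┓    
┃ FileBrowser                 ┃    
┠─────────────────────────────┨    
┃  [-] workspace/             ┃    
┃    helpers.html             ┃    
┃    config.h                 ┃    
┃  > auth.h                   ┃━━━━
┃    parser.txt               ┃    
┃    [+] utils/               ┃    
┃                             ┃    
┃                             ┃    
┃                             ┃    
┗━━━━━━━━━━━━━━━━━━━━━━━━━━━━━┛    
                                   
                                   
                                   


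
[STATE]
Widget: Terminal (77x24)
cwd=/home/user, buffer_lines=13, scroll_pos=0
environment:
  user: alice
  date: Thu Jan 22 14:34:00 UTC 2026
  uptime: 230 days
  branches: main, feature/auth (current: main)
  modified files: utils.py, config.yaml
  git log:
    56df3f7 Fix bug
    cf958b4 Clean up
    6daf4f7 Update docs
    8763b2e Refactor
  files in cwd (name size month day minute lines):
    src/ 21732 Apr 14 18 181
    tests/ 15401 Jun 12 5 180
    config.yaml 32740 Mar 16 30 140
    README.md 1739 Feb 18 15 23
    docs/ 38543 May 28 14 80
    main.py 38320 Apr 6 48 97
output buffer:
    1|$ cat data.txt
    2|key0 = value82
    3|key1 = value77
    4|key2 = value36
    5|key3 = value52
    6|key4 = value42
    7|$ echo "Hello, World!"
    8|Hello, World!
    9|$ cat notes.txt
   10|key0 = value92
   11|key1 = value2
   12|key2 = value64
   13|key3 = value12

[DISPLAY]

$ cat data.txt                                                               
key0 = value82                                                               
key1 = value77                                                               
key2 = value36                                                               
key3 = value52                                                               
key4 = value42                                                               
$ echo "Hello, World!"                                                       
Hello, World!                                                                
$ cat notes.txt                                                              
key0 = value92                                                               
key1 = value2                                                                
key2 = value64                                                               
key3 = value12                                                               
$ █                                                                          
                                                                             
                                                                             
                                                                             
                                                                             
                                                                             
                                                                             
                                                                             
                                                                             
                                                                             
                                                                             


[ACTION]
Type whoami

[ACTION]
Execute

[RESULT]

$ cat data.txt                                                               
key0 = value82                                                               
key1 = value77                                                               
key2 = value36                                                               
key3 = value52                                                               
key4 = value42                                                               
$ echo "Hello, World!"                                                       
Hello, World!                                                                
$ cat notes.txt                                                              
key0 = value92                                                               
key1 = value2                                                                
key2 = value64                                                               
key3 = value12                                                               
$ whoami                                                                     
alice                                                                        
$ █                                                                          
                                                                             
                                                                             
                                                                             
                                                                             
                                                                             
                                                                             
                                                                             
                                                                             


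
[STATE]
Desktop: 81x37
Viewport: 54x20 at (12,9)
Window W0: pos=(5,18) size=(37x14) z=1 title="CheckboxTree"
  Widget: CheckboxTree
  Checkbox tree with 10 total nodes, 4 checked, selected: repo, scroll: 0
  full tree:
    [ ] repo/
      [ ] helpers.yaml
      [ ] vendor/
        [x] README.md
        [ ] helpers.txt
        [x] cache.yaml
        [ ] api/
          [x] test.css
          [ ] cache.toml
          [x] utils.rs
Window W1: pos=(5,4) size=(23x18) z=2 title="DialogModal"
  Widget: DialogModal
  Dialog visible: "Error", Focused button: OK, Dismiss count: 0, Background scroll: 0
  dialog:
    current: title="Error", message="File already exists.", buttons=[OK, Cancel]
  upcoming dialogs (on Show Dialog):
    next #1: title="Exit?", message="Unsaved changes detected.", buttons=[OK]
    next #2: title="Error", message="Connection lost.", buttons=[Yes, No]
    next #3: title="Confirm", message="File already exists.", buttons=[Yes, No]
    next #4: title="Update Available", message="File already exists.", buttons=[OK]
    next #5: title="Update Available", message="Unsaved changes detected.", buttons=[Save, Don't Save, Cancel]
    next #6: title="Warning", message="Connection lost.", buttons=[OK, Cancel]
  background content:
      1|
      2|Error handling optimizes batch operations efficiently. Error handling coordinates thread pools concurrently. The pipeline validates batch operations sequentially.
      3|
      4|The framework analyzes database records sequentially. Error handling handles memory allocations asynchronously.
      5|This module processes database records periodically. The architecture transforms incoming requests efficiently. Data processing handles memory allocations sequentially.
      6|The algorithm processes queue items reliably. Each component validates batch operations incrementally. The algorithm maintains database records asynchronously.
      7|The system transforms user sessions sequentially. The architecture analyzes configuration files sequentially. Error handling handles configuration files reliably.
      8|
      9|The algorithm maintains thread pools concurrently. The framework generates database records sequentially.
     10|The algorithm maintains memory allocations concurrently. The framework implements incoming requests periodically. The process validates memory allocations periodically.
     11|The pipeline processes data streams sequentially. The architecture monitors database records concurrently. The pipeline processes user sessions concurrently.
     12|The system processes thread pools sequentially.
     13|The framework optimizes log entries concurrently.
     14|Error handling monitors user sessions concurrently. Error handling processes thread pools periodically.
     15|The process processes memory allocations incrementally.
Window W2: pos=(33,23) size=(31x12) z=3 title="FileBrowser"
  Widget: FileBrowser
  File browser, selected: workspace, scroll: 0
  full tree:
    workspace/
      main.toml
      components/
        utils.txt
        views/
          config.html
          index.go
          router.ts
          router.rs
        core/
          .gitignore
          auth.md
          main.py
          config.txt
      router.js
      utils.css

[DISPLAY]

               ┃                                      
amework analyze┃                                      
────────────┐es┃                                      
  Error     │ss┃                                      
e already ex│ms┃                                      
K]  Cancel  │  ┃                                      
────────────┘ai┃                                      
gorithm maintai┃                                      
peline processe┃                                      
stem processes ┃━━━━━━━━━━━━━┓                        
amework optimiz┃             ┃                        
handling monito┃─────────────┨                        
━━━━━━━━━━━━━━━┛             ┃                        
 helpers.yaml                ┃                        
 vendor/             ┏━━━━━━━━━━━━━━━━━━━━━━━━━━━━━┓  
x] README.md         ┃ FileBrowser                 ┃  
 ] helpers.txt       ┠─────────────────────────────┨  
x] cache.yaml        ┃> [-] workspace/             ┃  
-] api/              ┃    main.toml                ┃  
 [x] test.css        ┃    [+] components/          ┃  


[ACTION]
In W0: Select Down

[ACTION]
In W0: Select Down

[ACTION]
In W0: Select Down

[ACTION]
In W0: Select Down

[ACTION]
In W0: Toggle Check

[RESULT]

               ┃                                      
amework analyze┃                                      
────────────┐es┃                                      
  Error     │ss┃                                      
e already ex│ms┃                                      
K]  Cancel  │  ┃                                      
────────────┘ai┃                                      
gorithm maintai┃                                      
peline processe┃                                      
stem processes ┃━━━━━━━━━━━━━┓                        
amework optimiz┃             ┃                        
handling monito┃─────────────┨                        
━━━━━━━━━━━━━━━┛             ┃                        
 helpers.yaml                ┃                        
 vendor/             ┏━━━━━━━━━━━━━━━━━━━━━━━━━━━━━┓  
x] README.md         ┃ FileBrowser                 ┃  
x] helpers.txt       ┠─────────────────────────────┨  
x] cache.yaml        ┃> [-] workspace/             ┃  
-] api/              ┃    main.toml                ┃  
 [x] test.css        ┃    [+] components/          ┃  
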